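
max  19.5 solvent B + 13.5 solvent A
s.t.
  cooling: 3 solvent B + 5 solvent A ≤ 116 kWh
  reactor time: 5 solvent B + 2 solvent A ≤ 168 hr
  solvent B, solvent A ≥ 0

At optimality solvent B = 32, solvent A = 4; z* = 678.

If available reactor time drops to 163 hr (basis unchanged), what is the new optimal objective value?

Both cooling and reactor time are binding at x*.
From A_Bᵀ y = c: 3·y_cooling + 5·y_reactor time = 19.5; 5·y_cooling + 2·y_reactor time = 13.5.
Solving: y_cooling = 1.5, y_reactor time = 3.
Δz = y_reactor time·Δb = 3 × (-5) = -15, so new z* = 678 − 15 = 663.

663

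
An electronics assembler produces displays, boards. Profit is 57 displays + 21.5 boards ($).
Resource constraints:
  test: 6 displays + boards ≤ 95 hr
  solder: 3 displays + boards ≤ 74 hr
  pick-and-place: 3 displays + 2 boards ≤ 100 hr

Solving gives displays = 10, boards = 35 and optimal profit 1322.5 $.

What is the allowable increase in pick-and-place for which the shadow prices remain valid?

Binding constraints: test, pick-and-place. The basis is B = [[6,1],[3,2]] with det 9.
Per unit increase in pick-and-place, x* moves by d = (-0.1111, 0.6667).
The basis stays optimal until solder becomes binding; allowable increase = 27 hr.

27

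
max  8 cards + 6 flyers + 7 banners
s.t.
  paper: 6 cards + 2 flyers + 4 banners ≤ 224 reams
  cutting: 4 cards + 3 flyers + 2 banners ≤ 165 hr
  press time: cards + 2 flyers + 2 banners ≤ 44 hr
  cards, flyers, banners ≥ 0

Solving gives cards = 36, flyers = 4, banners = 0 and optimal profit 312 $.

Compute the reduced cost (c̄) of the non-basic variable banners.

-1

At the optimum: paper uses 224 of 224 (binding); cutting uses 156 of 165 (slack = 9); press time uses 44 of 44 (binding).
Since cutting is not tight, its dual is 0.
The binding rows give the dual system: 6·y_paper + 1·y_press time = 8 and 2·y_paper + 2·y_press time = 6.
Solving: y_paper = 1, y_press time = 2.
Reduced cost of banners: c₃ − yᵀa₃ = 7 − (1·4 + 2·2) = 7 − 8 = -1.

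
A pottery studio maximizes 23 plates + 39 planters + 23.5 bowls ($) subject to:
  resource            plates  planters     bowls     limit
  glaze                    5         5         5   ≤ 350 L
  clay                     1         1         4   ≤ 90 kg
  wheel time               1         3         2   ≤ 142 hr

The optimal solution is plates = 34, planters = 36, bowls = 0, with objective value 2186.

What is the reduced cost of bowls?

Check each constraint at x*: glaze 350/350 (tight); clay 70/90 (slack 20); wheel time 142/142 (tight).
Since clay is not tight, its dual is 0.
The binding rows give the dual system: 5·y_glaze + 1·y_wheel time = 23 and 5·y_glaze + 3·y_wheel time = 39.
→ y_glaze = 3 and y_wheel time = 8.
Reduced cost of bowls: c₃ − yᵀa₃ = 23.5 − (3·5 + 8·2) = 23.5 − 31 = -7.5.

-7.5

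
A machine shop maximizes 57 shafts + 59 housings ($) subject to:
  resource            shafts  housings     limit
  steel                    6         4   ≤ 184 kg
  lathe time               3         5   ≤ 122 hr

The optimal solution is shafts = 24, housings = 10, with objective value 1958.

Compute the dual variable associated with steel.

6

Both steel and lathe time are binding at x*.
Dual feasibility on the basic columns requires 6·y_steel + 3·y_lathe time = 57, 4·y_steel + 5·y_lathe time = 59.
→ y_steel = 6 and y_lathe time = 7.
Shadow price of steel = 6.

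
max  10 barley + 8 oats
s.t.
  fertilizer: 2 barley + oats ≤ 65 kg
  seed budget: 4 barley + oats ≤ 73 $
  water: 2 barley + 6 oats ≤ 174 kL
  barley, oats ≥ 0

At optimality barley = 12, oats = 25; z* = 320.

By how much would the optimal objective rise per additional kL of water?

1

At the optimum: fertilizer uses 49 of 65 (slack = 16); seed budget uses 73 of 73 (binding); water uses 174 of 174 (binding).
Slack constraints have shadow price 0 (complementary slackness).
The binding rows give the dual system: 4·y_seed budget + 2·y_water = 10 and 1·y_seed budget + 6·y_water = 8.
→ y_seed budget = 2 and y_water = 1.
Shadow price of water = 1.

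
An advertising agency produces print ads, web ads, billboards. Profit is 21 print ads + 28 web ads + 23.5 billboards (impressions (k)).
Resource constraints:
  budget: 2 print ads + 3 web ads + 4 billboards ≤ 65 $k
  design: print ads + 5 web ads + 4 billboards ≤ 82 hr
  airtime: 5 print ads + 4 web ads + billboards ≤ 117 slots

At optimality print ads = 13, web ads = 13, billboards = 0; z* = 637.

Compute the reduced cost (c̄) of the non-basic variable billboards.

Check each constraint at x*: budget 65/65 (tight); design 78/82 (slack 4); airtime 117/117 (tight).
Since design is not tight, its dual is 0.
Dual feasibility on the basic columns requires 2·y_budget + 5·y_airtime = 21, 3·y_budget + 4·y_airtime = 28.
→ y_budget = 8 and y_airtime = 1.
Reduced cost of billboards: c₃ − yᵀa₃ = 23.5 − (8·4 + 1·1) = 23.5 − 33 = -9.5.

-9.5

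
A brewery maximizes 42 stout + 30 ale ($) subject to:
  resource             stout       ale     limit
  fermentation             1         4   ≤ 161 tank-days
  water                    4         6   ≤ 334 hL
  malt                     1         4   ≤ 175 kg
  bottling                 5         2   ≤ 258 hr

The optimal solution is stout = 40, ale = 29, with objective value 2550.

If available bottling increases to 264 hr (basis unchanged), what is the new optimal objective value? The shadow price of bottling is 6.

Δb = 6, so new z* = 2550 + (6)·(6) = 2550 + 36 = 2586.

2586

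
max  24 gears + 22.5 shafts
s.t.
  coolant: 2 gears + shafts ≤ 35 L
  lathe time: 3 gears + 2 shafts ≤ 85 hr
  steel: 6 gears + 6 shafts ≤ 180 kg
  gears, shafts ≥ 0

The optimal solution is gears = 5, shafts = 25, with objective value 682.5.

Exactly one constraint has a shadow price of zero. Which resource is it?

coolant: 35/35 (binding)
lathe time: 65/85 (slack 20)
steel: 180/180 (binding)
By complementary slackness, a constraint with positive slack has shadow price 0 → lathe time.

lathe time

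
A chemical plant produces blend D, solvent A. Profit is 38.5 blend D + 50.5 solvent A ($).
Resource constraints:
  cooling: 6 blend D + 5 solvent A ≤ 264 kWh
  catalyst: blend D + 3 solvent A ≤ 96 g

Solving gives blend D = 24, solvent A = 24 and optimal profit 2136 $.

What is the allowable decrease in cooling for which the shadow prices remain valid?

Binding constraints: cooling, catalyst. The basis is B = [[6,5],[1,3]] with det 13.
Per unit decrease in cooling, x* moves by d = (-0.2308, 0.0769).
The basis stays optimal until blend D reaches 0; allowable decrease = 104 kWh.

104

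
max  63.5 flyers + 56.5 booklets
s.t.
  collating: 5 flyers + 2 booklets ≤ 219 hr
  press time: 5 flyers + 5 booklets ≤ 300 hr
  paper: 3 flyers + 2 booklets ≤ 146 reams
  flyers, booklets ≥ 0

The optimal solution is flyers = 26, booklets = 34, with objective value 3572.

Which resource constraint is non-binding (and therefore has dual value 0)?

collating: 198/219 (slack 21)
press time: 300/300 (binding)
paper: 146/146 (binding)
By complementary slackness, a constraint with positive slack has shadow price 0 → collating.

collating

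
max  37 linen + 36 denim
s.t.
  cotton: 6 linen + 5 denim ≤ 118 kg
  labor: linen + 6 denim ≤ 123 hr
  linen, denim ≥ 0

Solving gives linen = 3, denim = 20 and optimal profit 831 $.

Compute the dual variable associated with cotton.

6

At the optimum: cotton uses 118 of 118 (binding); labor uses 123 of 123 (binding).
From A_Bᵀ y = c: 6·y_cotton + 1·y_labor = 37; 5·y_cotton + 6·y_labor = 36.
Solving: y_cotton = 6, y_labor = 1.
Shadow price of cotton = 6.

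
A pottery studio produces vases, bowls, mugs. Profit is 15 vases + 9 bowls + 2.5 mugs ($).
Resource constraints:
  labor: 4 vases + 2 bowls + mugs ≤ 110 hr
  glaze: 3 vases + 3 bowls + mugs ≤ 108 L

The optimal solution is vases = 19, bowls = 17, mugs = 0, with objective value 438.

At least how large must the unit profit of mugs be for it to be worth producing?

At the optimum: labor uses 110 of 110 (binding); glaze uses 108 of 108 (binding).
From A_Bᵀ y = c: 4·y_labor + 3·y_glaze = 15; 2·y_labor + 3·y_glaze = 9.
→ y_labor = 3 and y_glaze = 1.
mugs enters the basis when its profit ≥ yᵀa₃ = 3·1 + 1·1 = 4.

4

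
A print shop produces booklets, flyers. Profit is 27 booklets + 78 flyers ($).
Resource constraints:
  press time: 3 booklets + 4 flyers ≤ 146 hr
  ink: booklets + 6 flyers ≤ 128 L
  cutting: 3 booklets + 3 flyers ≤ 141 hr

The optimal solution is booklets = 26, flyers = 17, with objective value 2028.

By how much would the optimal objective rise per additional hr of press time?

6

At the optimum: press time uses 146 of 146 (binding); ink uses 128 of 128 (binding); cutting uses 129 of 141 (slack = 12).
Since cutting is not tight, its dual is 0.
Dual feasibility on the basic columns requires 3·y_press time + 1·y_ink = 27, 4·y_press time + 6·y_ink = 78.
Solving: y_press time = 6, y_ink = 9.
Shadow price of press time = 6.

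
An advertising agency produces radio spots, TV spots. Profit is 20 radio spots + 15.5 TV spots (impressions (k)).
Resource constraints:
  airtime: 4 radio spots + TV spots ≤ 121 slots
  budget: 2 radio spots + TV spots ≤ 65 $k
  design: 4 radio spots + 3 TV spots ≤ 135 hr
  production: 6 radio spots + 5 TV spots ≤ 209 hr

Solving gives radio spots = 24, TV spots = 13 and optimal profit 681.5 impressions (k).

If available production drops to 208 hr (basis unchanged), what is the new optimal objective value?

680.5

Check each constraint at x*: airtime 109/121 (slack 12); budget 61/65 (slack 4); design 135/135 (tight); production 209/209 (tight).
Slack constraints have shadow price 0 (complementary slackness).
From A_Bᵀ y = c: 4·y_design + 6·y_production = 20; 3·y_design + 5·y_production = 15.5.
This yields shadow prices y_design = 3.5, y_production = 1.
Δz = y_production·Δb = 1 × (-1) = -1, so new z* = 681.5 − 1 = 680.5.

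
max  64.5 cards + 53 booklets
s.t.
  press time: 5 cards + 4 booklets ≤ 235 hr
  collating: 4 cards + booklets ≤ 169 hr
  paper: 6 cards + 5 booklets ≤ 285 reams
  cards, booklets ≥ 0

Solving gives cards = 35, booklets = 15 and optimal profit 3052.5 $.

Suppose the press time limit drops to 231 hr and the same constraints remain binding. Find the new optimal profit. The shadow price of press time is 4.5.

Δb = -4, so new z* = 3052.5 + (4.5)·(-4) = 3052.5 − 18 = 3034.5.

3034.5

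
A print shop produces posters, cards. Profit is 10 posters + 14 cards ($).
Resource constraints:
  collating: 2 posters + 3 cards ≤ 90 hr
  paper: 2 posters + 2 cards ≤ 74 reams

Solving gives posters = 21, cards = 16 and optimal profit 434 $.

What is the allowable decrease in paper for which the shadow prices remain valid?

14

Binding constraints: collating, paper. The basis is B = [[2,3],[2,2]] with det -2.
Per unit decrease in paper, x* moves by d = (-1.5, 1).
The basis stays optimal until posters reaches 0; allowable decrease = 14 reams.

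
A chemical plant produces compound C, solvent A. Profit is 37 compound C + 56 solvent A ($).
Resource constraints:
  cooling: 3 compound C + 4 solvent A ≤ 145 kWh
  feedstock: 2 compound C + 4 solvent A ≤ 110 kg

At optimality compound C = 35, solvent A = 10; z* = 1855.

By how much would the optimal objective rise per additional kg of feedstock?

5

Both cooling and feedstock are binding at x*.
The binding rows give the dual system: 3·y_cooling + 2·y_feedstock = 37 and 4·y_cooling + 4·y_feedstock = 56.
This yields shadow prices y_cooling = 9, y_feedstock = 5.
Shadow price of feedstock = 5.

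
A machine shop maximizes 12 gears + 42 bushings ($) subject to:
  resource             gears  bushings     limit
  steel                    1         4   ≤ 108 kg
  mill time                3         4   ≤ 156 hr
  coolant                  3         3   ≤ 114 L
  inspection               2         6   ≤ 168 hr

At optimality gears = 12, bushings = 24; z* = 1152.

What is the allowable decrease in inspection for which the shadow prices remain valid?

Binding constraints: steel, inspection. The basis is B = [[1,4],[2,6]] with det -2.
Per unit decrease in inspection, x* moves by d = (-2, 0.5).
The basis stays optimal until gears reaches 0; allowable decrease = 6 hr.

6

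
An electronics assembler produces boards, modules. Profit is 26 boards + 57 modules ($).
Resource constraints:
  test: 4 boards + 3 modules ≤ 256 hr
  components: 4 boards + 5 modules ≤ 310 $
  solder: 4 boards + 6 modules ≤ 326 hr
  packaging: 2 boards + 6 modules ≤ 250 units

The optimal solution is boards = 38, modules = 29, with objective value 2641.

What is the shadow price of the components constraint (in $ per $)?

0

At the optimum: test uses 239 of 256 (slack = 17); components uses 297 of 310 (slack = 13); solder uses 326 of 326 (binding); packaging uses 250 of 250 (binding).
By complementary slackness, y = 0 for the non-binding constraints.
From A_Bᵀ y = c: 4·y_solder + 2·y_packaging = 26; 6·y_solder + 6·y_packaging = 57.
→ y_solder = 3.5 and y_packaging = 6.
Shadow price of components = 0.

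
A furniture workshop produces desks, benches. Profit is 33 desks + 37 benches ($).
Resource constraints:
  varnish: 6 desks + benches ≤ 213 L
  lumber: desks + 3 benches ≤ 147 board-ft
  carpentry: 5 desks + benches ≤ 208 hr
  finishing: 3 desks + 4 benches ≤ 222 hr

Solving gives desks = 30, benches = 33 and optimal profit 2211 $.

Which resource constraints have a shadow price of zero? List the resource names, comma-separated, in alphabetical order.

varnish: 213/213 (binding)
lumber: 129/147 (slack 18)
carpentry: 183/208 (slack 25)
finishing: 222/222 (binding)
By complementary slackness, a constraint with positive slack has shadow price 0 → carpentry, lumber.

carpentry, lumber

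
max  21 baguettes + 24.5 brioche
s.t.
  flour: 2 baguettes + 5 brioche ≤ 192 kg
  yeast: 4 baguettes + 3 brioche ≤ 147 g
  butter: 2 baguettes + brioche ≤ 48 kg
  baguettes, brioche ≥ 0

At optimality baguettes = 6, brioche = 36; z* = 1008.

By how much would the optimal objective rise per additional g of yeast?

Check each constraint at x*: flour 192/192 (tight); yeast 132/147 (slack 15); butter 48/48 (tight).
Since yeast is not tight, its dual is 0.
Dual feasibility on the basic columns requires 2·y_flour + 2·y_butter = 21, 5·y_flour + 1·y_butter = 24.5.
Solving: y_flour = 3.5, y_butter = 7.
Shadow price of yeast = 0.

0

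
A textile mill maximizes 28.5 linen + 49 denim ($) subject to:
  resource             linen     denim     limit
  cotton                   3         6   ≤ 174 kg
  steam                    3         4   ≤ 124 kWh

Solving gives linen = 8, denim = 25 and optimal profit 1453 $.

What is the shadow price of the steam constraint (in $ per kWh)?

4

Check each constraint at x*: cotton 174/174 (tight); steam 124/124 (tight).
From A_Bᵀ y = c: 3·y_cotton + 3·y_steam = 28.5; 6·y_cotton + 4·y_steam = 49.
This yields shadow prices y_cotton = 5.5, y_steam = 4.
Shadow price of steam = 4.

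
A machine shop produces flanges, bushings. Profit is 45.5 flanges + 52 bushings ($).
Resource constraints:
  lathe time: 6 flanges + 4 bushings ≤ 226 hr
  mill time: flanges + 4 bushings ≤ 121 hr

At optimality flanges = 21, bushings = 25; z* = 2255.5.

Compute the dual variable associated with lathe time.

Check each constraint at x*: lathe time 226/226 (tight); mill time 121/121 (tight).
From A_Bᵀ y = c: 6·y_lathe time + 1·y_mill time = 45.5; 4·y_lathe time + 4·y_mill time = 52.
This yields shadow prices y_lathe time = 6.5, y_mill time = 6.5.
Shadow price of lathe time = 6.5.

6.5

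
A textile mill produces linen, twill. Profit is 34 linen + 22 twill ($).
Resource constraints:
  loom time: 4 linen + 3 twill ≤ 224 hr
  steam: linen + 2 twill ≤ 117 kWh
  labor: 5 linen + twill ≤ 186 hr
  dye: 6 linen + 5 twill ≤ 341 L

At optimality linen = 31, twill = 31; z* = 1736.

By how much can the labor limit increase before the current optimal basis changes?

66.5

Binding constraints: labor, dye. The basis is B = [[5,1],[6,5]] with det 19.
Per unit increase in labor, x* moves by d = (0.2632, -0.3158).
The basis stays optimal until loom time becomes binding; allowable increase = 66.5 hr.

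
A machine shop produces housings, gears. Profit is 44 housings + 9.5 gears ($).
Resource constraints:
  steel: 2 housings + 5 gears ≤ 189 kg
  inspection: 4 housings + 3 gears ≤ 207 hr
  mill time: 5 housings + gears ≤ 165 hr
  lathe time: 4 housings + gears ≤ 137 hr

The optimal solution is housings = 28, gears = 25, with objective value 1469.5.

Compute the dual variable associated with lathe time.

At the optimum: steel uses 181 of 189 (slack = 8); inspection uses 187 of 207 (slack = 20); mill time uses 165 of 165 (binding); lathe time uses 137 of 137 (binding).
Since steel, inspection are not tight, their duals are 0.
The binding rows give the dual system: 5·y_mill time + 4·y_lathe time = 44 and 1·y_mill time + 1·y_lathe time = 9.5.
→ y_mill time = 6 and y_lathe time = 3.5.
Shadow price of lathe time = 3.5.

3.5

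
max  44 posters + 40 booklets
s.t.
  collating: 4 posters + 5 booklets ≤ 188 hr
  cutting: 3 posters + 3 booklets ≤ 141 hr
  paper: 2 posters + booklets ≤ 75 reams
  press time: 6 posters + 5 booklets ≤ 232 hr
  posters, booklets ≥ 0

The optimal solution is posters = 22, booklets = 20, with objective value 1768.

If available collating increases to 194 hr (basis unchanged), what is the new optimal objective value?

1780

Check each constraint at x*: collating 188/188 (tight); cutting 126/141 (slack 15); paper 64/75 (slack 11); press time 232/232 (tight).
Slack constraints have shadow price 0 (complementary slackness).
The binding rows give the dual system: 4·y_collating + 6·y_press time = 44 and 5·y_collating + 5·y_press time = 40.
→ y_collating = 2 and y_press time = 6.
Δz = y_collating·Δb = 2 × (6) = 12, so new z* = 1768 + 12 = 1780.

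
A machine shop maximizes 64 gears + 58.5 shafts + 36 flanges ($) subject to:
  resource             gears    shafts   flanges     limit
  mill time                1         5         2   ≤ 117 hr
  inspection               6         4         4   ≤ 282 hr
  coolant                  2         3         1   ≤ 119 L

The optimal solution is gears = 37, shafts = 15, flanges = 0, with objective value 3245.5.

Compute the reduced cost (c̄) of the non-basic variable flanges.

-3.5

Check each constraint at x*: mill time 112/117 (slack 5); inspection 282/282 (tight); coolant 119/119 (tight).
By complementary slackness, y = 0 for the non-binding constraint.
The binding rows give the dual system: 6·y_inspection + 2·y_coolant = 64 and 4·y_inspection + 3·y_coolant = 58.5.
This yields shadow prices y_inspection = 7.5, y_coolant = 9.5.
Reduced cost of flanges: c₃ − yᵀa₃ = 36 − (7.5·4 + 9.5·1) = 36 − 39.5 = -3.5.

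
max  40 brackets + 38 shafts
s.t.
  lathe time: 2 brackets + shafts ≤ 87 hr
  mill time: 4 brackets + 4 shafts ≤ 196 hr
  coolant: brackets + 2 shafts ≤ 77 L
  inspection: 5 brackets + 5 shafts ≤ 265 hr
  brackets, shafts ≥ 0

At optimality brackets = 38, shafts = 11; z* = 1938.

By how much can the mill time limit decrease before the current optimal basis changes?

22

Binding constraints: lathe time, mill time. The basis is B = [[2,1],[4,4]] with det 4.
Per unit decrease in mill time, x* moves by d = (0.25, -0.5).
The basis stays optimal until shafts reaches 0; allowable decrease = 22 hr.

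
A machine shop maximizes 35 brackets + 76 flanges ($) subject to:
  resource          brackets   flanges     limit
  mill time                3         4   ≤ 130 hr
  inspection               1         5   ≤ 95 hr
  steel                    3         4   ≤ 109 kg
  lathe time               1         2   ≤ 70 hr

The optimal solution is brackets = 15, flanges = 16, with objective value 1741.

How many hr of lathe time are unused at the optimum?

lathe time used = 1·15 + 2·16 = 47; slack = 70 − 47 = 23.

23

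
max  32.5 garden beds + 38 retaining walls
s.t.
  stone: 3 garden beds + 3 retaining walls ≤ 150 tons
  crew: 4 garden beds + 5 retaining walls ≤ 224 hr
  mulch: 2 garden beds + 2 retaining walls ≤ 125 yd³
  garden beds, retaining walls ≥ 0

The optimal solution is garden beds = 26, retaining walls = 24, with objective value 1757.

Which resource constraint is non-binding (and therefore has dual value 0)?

stone: 150/150 (binding)
crew: 224/224 (binding)
mulch: 100/125 (slack 25)
By complementary slackness, a constraint with positive slack has shadow price 0 → mulch.

mulch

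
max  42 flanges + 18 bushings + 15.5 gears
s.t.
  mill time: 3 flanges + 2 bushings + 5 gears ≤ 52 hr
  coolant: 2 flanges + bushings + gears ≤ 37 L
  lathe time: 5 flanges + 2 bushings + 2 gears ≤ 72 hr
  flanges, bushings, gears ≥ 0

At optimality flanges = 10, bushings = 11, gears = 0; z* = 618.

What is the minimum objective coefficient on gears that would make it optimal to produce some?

22.5

At the optimum: mill time uses 52 of 52 (binding); coolant uses 31 of 37 (slack = 6); lathe time uses 72 of 72 (binding).
By complementary slackness, y = 0 for the non-binding constraint.
Dual feasibility on the basic columns requires 3·y_mill time + 5·y_lathe time = 42, 2·y_mill time + 2·y_lathe time = 18.
This yields shadow prices y_mill time = 1.5, y_lathe time = 7.5.
gears enters the basis when its profit ≥ yᵀa₃ = 1.5·5 + 7.5·2 = 22.5.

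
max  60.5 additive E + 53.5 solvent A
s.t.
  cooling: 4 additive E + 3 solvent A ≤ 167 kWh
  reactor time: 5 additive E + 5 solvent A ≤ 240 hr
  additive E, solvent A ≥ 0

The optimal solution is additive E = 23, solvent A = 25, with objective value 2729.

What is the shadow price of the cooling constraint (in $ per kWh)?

7

At the optimum: cooling uses 167 of 167 (binding); reactor time uses 240 of 240 (binding).
From A_Bᵀ y = c: 4·y_cooling + 5·y_reactor time = 60.5; 3·y_cooling + 5·y_reactor time = 53.5.
→ y_cooling = 7 and y_reactor time = 6.5.
Shadow price of cooling = 7.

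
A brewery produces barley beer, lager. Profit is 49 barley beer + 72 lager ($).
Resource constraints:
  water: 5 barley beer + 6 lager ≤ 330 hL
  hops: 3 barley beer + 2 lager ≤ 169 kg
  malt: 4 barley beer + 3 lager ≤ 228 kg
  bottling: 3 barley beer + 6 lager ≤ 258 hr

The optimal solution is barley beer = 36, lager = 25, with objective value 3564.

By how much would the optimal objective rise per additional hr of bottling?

Binding: water and bottling. Non-binding: hops (11 unused), malt (9 unused).
Slack constraints have shadow price 0 (complementary slackness).
Dual feasibility on the basic columns requires 5·y_water + 3·y_bottling = 49, 6·y_water + 6·y_bottling = 72.
This yields shadow prices y_water = 6.5, y_bottling = 5.5.
Shadow price of bottling = 5.5.

5.5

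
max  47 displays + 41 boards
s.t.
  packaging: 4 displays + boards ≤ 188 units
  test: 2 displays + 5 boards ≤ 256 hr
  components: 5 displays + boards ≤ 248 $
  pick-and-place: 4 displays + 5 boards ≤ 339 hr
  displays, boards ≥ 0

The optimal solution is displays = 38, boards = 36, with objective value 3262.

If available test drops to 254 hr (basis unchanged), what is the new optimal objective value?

3249

At the optimum: packaging uses 188 of 188 (binding); test uses 256 of 256 (binding); components uses 226 of 248 (slack = 22); pick-and-place uses 332 of 339 (slack = 7).
By complementary slackness, y = 0 for the non-binding constraints.
Dual feasibility on the basic columns requires 4·y_packaging + 2·y_test = 47, 1·y_packaging + 5·y_test = 41.
This yields shadow prices y_packaging = 8.5, y_test = 6.5.
Δz = y_test·Δb = 6.5 × (-2) = -13, so new z* = 3262 − 13 = 3249.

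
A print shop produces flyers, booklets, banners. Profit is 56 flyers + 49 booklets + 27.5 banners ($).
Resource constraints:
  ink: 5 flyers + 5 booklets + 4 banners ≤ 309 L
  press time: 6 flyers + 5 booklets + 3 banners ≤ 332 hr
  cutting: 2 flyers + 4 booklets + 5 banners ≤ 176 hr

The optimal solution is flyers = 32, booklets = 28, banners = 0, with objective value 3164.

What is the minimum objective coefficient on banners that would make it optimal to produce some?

Binding: press time and cutting. Non-binding: ink (9 unused).
Since ink is not tight, its dual is 0.
From A_Bᵀ y = c: 6·y_press time + 2·y_cutting = 56; 5·y_press time + 4·y_cutting = 49.
Solving: y_press time = 9, y_cutting = 1.
banners enters the basis when its profit ≥ yᵀa₃ = 9·3 + 1·5 = 32.

32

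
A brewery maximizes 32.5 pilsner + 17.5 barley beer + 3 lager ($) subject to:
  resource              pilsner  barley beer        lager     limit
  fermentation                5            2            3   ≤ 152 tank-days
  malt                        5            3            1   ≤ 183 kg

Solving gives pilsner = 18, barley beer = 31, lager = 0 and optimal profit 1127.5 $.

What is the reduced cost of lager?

At the optimum: fermentation uses 152 of 152 (binding); malt uses 183 of 183 (binding).
From A_Bᵀ y = c: 5·y_fermentation + 5·y_malt = 32.5; 2·y_fermentation + 3·y_malt = 17.5.
Solving: y_fermentation = 2, y_malt = 4.5.
Reduced cost of lager: c₃ − yᵀa₃ = 3 − (2·3 + 4.5·1) = 3 − 10.5 = -7.5.

-7.5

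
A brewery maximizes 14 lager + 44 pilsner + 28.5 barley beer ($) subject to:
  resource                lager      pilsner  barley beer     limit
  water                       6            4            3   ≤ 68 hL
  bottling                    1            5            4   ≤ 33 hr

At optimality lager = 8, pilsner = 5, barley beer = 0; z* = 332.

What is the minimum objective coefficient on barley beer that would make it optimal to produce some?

35

At the optimum: water uses 68 of 68 (binding); bottling uses 33 of 33 (binding).
The binding rows give the dual system: 6·y_water + 1·y_bottling = 14 and 4·y_water + 5·y_bottling = 44.
Solving: y_water = 1, y_bottling = 8.
barley beer enters the basis when its profit ≥ yᵀa₃ = 1·3 + 8·4 = 35.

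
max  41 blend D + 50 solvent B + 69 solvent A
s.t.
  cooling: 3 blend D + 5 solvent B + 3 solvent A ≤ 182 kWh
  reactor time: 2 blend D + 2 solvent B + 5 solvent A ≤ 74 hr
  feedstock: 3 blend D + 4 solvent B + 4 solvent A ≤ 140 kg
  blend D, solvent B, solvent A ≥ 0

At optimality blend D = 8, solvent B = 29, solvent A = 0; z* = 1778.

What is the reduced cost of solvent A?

Binding: reactor time and feedstock. Non-binding: cooling (13 unused).
Since cooling is not tight, its dual is 0.
The binding rows give the dual system: 2·y_reactor time + 3·y_feedstock = 41 and 2·y_reactor time + 4·y_feedstock = 50.
This yields shadow prices y_reactor time = 7, y_feedstock = 9.
Reduced cost of solvent A: c₃ − yᵀa₃ = 69 − (7·5 + 9·4) = 69 − 71 = -2.

-2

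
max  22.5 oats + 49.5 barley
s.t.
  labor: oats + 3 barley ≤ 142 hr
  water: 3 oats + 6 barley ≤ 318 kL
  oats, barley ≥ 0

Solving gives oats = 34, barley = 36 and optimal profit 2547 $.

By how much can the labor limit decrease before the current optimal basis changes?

Binding constraints: labor, water. The basis is B = [[1,3],[3,6]] with det -3.
Per unit decrease in labor, x* moves by d = (2, -1).
The basis stays optimal until barley reaches 0; allowable decrease = 36 hr.

36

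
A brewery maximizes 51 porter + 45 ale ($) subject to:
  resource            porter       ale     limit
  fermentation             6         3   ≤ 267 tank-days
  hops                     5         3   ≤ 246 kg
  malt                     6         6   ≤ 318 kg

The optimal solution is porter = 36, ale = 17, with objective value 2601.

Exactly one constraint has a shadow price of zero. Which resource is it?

fermentation: 267/267 (binding)
hops: 231/246 (slack 15)
malt: 318/318 (binding)
By complementary slackness, a constraint with positive slack has shadow price 0 → hops.

hops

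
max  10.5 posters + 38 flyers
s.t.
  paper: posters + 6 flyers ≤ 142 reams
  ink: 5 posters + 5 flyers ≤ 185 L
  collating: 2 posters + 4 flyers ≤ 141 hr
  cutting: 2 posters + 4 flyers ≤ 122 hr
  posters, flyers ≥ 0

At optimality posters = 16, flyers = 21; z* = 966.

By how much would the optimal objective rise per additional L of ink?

At the optimum: paper uses 142 of 142 (binding); ink uses 185 of 185 (binding); collating uses 116 of 141 (slack = 25); cutting uses 116 of 122 (slack = 6).
By complementary slackness, y = 0 for the non-binding constraints.
The binding rows give the dual system: 1·y_paper + 5·y_ink = 10.5 and 6·y_paper + 5·y_ink = 38.
This yields shadow prices y_paper = 5.5, y_ink = 1.
Shadow price of ink = 1.

1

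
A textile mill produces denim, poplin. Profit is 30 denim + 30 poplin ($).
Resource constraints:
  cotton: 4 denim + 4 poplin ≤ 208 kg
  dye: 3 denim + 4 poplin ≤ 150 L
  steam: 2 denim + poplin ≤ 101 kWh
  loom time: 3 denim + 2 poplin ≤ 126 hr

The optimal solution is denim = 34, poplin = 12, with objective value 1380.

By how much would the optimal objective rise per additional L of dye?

Check each constraint at x*: cotton 184/208 (slack 24); dye 150/150 (tight); steam 80/101 (slack 21); loom time 126/126 (tight).
By complementary slackness, y = 0 for the non-binding constraints.
Dual feasibility on the basic columns requires 3·y_dye + 3·y_loom time = 30, 4·y_dye + 2·y_loom time = 30.
→ y_dye = 5 and y_loom time = 5.
Shadow price of dye = 5.

5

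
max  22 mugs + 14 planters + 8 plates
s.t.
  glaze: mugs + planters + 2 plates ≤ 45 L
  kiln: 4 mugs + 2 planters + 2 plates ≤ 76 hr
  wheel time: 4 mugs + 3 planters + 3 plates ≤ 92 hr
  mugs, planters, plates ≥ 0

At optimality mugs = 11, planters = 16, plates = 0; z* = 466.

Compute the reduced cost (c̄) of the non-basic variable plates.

Binding: kiln and wheel time. Non-binding: glaze (18 unused).
Since glaze is not tight, its dual is 0.
The binding rows give the dual system: 4·y_kiln + 4·y_wheel time = 22 and 2·y_kiln + 3·y_wheel time = 14.
This yields shadow prices y_kiln = 2.5, y_wheel time = 3.
Reduced cost of plates: c₃ − yᵀa₃ = 8 − (2.5·2 + 3·3) = 8 − 14 = -6.

-6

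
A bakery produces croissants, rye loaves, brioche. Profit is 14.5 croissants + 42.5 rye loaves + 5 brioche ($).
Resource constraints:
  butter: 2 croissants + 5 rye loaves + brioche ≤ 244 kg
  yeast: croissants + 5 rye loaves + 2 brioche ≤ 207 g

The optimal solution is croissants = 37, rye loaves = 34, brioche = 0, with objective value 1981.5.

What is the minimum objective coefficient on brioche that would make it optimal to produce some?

At the optimum: butter uses 244 of 244 (binding); yeast uses 207 of 207 (binding).
Dual feasibility on the basic columns requires 2·y_butter + 1·y_yeast = 14.5, 5·y_butter + 5·y_yeast = 42.5.
This yields shadow prices y_butter = 6, y_yeast = 2.5.
brioche enters the basis when its profit ≥ yᵀa₃ = 6·1 + 2.5·2 = 11.

11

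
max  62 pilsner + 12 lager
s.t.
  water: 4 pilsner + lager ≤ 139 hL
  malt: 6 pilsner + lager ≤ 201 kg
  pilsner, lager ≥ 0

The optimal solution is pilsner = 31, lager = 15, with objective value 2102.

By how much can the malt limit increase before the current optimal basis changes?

7.5

Binding constraints: water, malt. The basis is B = [[4,1],[6,1]] with det -2.
Per unit increase in malt, x* moves by d = (0.5, -2).
The basis stays optimal until lager reaches 0; allowable increase = 7.5 kg.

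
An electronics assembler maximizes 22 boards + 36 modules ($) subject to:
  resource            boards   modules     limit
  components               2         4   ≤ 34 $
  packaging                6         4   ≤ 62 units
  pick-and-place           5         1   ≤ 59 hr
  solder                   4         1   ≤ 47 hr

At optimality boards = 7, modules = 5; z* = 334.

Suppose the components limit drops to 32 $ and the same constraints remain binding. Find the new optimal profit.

Check each constraint at x*: components 34/34 (tight); packaging 62/62 (tight); pick-and-place 40/59 (slack 19); solder 33/47 (slack 14).
By complementary slackness, y = 0 for the non-binding constraints.
From A_Bᵀ y = c: 2·y_components + 6·y_packaging = 22; 4·y_components + 4·y_packaging = 36.
Solving: y_components = 8, y_packaging = 1.
Δz = y_components·Δb = 8 × (-2) = -16, so new z* = 334 − 16 = 318.

318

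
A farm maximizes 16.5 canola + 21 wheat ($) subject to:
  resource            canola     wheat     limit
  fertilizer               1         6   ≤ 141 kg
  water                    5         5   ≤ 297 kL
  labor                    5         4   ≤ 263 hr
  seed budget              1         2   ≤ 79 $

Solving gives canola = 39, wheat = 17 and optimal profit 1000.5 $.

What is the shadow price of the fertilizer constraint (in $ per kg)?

1.5

Binding: fertilizer and labor. Non-binding: water (17 unused), seed budget (6 unused).
Since water, seed budget are not tight, their duals are 0.
The binding rows give the dual system: 1·y_fertilizer + 5·y_labor = 16.5 and 6·y_fertilizer + 4·y_labor = 21.
This yields shadow prices y_fertilizer = 1.5, y_labor = 3.
Shadow price of fertilizer = 1.5.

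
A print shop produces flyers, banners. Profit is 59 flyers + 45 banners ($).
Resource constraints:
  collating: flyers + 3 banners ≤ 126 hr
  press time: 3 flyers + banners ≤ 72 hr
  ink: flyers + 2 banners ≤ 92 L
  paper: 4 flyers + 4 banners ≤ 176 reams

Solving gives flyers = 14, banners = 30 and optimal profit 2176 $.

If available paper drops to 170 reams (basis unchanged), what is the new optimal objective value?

Binding: press time and paper. Non-binding: collating (22 unused), ink (18 unused).
Slack constraints have shadow price 0 (complementary slackness).
Dual feasibility on the basic columns requires 3·y_press time + 4·y_paper = 59, 1·y_press time + 4·y_paper = 45.
This yields shadow prices y_press time = 7, y_paper = 9.5.
Δz = y_paper·Δb = 9.5 × (-6) = -57, so new z* = 2176 − 57 = 2119.

2119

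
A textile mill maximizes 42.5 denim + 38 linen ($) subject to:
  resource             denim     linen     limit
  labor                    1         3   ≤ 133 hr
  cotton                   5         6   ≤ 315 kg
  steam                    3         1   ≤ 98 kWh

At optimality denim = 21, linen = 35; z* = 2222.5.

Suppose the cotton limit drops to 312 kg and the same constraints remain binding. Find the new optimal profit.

Check each constraint at x*: labor 126/133 (slack 7); cotton 315/315 (tight); steam 98/98 (tight).
Since labor is not tight, its dual is 0.
The binding rows give the dual system: 5·y_cotton + 3·y_steam = 42.5 and 6·y_cotton + 1·y_steam = 38.
Solving: y_cotton = 5.5, y_steam = 5.
Δz = y_cotton·Δb = 5.5 × (-3) = -16.5, so new z* = 2222.5 − 16.5 = 2206.

2206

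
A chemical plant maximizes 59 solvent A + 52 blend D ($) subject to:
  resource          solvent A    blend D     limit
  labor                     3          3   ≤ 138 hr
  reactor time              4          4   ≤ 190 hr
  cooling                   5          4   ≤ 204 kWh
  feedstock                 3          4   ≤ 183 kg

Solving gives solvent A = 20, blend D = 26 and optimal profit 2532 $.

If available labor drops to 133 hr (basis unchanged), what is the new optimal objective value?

Check each constraint at x*: labor 138/138 (tight); reactor time 184/190 (slack 6); cooling 204/204 (tight); feedstock 164/183 (slack 19).
Slack constraints have shadow price 0 (complementary slackness).
Dual feasibility on the basic columns requires 3·y_labor + 5·y_cooling = 59, 3·y_labor + 4·y_cooling = 52.
→ y_labor = 8 and y_cooling = 7.
Δz = y_labor·Δb = 8 × (-5) = -40, so new z* = 2532 − 40 = 2492.

2492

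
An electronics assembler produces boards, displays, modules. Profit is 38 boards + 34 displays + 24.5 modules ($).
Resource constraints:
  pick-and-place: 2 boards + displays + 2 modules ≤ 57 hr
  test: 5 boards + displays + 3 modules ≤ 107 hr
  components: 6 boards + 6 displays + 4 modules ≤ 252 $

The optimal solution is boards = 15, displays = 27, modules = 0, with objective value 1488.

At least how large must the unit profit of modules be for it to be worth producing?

Check each constraint at x*: pick-and-place 57/57 (tight); test 102/107 (slack 5); components 252/252 (tight).
By complementary slackness, y = 0 for the non-binding constraint.
Dual feasibility on the basic columns requires 2·y_pick-and-place + 6·y_components = 38, 1·y_pick-and-place + 6·y_components = 34.
This yields shadow prices y_pick-and-place = 4, y_components = 5.
modules enters the basis when its profit ≥ yᵀa₃ = 4·2 + 5·4 = 28.

28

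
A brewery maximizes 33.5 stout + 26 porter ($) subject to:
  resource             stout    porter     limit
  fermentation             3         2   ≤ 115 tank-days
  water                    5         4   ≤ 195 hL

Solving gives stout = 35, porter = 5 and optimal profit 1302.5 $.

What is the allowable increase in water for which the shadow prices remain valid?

Binding constraints: fermentation, water. The basis is B = [[3,2],[5,4]] with det 2.
Per unit increase in water, x* moves by d = (-1, 1.5).
The basis stays optimal until stout reaches 0; allowable increase = 35 hL.

35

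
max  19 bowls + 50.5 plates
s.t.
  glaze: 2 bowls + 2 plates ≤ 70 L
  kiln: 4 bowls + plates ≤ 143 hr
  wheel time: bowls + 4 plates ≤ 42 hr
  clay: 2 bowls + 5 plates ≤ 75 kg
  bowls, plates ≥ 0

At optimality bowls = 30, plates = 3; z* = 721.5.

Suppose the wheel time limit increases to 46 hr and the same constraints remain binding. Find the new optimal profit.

Check each constraint at x*: glaze 66/70 (slack 4); kiln 123/143 (slack 20); wheel time 42/42 (tight); clay 75/75 (tight).
By complementary slackness, y = 0 for the non-binding constraints.
The binding rows give the dual system: 1·y_wheel time + 2·y_clay = 19 and 4·y_wheel time + 5·y_clay = 50.5.
Solving: y_wheel time = 2, y_clay = 8.5.
Δz = y_wheel time·Δb = 2 × (4) = 8, so new z* = 721.5 + 8 = 729.5.

729.5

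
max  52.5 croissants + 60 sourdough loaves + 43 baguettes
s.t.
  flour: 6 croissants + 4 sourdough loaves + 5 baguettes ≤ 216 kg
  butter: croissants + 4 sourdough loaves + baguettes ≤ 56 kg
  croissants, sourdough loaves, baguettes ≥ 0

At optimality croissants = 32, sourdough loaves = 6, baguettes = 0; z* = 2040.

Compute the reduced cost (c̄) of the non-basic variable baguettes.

-2

At the optimum: flour uses 216 of 216 (binding); butter uses 56 of 56 (binding).
The binding rows give the dual system: 6·y_flour + 1·y_butter = 52.5 and 4·y_flour + 4·y_butter = 60.
This yields shadow prices y_flour = 7.5, y_butter = 7.5.
Reduced cost of baguettes: c₃ − yᵀa₃ = 43 − (7.5·5 + 7.5·1) = 43 − 45 = -2.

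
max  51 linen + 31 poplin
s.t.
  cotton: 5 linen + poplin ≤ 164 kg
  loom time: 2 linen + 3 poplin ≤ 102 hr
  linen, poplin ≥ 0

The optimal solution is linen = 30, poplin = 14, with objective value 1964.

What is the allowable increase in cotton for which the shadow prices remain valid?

Binding constraints: cotton, loom time. The basis is B = [[5,1],[2,3]] with det 13.
Per unit increase in cotton, x* moves by d = (0.2308, -0.1538).
The basis stays optimal until poplin reaches 0; allowable increase = 91 kg.

91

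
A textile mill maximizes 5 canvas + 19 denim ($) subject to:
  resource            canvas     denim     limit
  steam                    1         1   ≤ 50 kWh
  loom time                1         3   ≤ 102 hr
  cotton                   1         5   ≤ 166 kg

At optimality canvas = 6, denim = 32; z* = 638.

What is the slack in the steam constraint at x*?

steam used = 1·6 + 1·32 = 38; slack = 50 − 38 = 12.

12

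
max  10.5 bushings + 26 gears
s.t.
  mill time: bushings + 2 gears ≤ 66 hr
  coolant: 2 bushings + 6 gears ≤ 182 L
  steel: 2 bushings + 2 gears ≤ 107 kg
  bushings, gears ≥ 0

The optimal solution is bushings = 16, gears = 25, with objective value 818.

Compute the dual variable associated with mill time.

5.5

Binding: mill time and coolant. Non-binding: steel (25 unused).
By complementary slackness, y = 0 for the non-binding constraint.
From A_Bᵀ y = c: 1·y_mill time + 2·y_coolant = 10.5; 2·y_mill time + 6·y_coolant = 26.
Solving: y_mill time = 5.5, y_coolant = 2.5.
Shadow price of mill time = 5.5.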